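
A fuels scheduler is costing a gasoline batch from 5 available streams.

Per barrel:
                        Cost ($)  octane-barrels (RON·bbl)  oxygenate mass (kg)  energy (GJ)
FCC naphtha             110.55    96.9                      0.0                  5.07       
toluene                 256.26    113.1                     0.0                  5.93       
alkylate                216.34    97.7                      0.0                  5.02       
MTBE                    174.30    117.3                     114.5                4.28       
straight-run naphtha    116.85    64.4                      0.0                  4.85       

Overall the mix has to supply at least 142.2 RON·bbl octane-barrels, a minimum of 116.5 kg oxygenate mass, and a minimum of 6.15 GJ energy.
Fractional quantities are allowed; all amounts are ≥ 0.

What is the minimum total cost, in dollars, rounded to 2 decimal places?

$216.49

Treat it as an LP. Let x1 = barrels of FCC naphtha, x2 = barrels of toluene, x3 = barrels of alkylate, x4 = barrels of MTBE, x5 = barrels of straight-run naphtha.
min 110.55x1 + 256.26x2 + 216.34x3 + 174.3x4 + 116.85x5 s.t.:
  96.9x1 + 113.1x2 + 97.7x3 + 117.3x4 + 64.4x5 ≥ 142.2   (octane-barrels)
  114.5x4 ≥ 116.5   (oxygenate mass)
  5.07x1 + 5.93x2 + 5.02x3 + 4.28x4 + 4.85x5 ≥ 6.15   (energy)
  x1, x2, x3, x4, x5 ≥ 0.
The cheapest feasible vertex uses only FCC naphtha, MTBE; toluene, alkylate, straight-run naphtha are not used. The oxygenate mass and energy requirements are met with equality.
Optimal quantities: FCC naphtha = 0.35409 barrels, MTBE = 1.0175 barrels.
Cost = 110.55·0.35409 + 174.3·1.0175 = 216.4949.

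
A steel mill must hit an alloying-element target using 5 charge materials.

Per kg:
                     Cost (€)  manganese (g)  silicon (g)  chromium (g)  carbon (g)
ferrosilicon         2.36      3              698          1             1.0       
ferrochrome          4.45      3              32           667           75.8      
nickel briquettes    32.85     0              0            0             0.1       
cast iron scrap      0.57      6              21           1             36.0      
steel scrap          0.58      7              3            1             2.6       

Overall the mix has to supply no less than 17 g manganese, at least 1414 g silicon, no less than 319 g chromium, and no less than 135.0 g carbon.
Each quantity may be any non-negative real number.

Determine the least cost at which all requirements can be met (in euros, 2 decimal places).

Let x1 = kg of ferrosilicon, x2 = kg of ferrochrome, x3 = kg of nickel briquettes, x4 = kg of cast iron scrap, x5 = kg of steel scrap.
Minimise 2.36x1 + 4.45x2 + 32.85x3 + 0.57x4 + 0.58x5 with:
  3x1 + 3x2 + 6x4 + 7x5 ≥ 17   (manganese)
  698x1 + 32x2 + 21x4 + 3x5 ≥ 1414   (silicon)
  1x1 + 667x2 + 1x4 + 1x5 ≥ 319   (chromium)
  1x1 + 75.8x2 + 0.1x3 + 36x4 + 2.6x5 ≥ 135   (carbon)
  x1, x2, x3, x4, x5 ≥ 0.
At the optimum only ferrosilicon, ferrochrome, cast iron scrap are positive (nickel briquettes, steel scrap = 0). Binding constraints: silicon, chromium, carbon.
Solving gives x1 = 1.923, x2 = 0.4713, x4 = 2.704.
Total cost: 2.36·1.923 + 4.45·0.4713 + 0.57·2.704 = 8.1768.

€8.18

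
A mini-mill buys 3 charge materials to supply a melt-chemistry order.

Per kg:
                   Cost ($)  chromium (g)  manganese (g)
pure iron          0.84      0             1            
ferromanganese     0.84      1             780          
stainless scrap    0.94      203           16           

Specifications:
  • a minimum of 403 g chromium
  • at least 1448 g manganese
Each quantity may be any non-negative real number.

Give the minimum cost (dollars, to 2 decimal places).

$3.38

Let x1 = kg of pure iron, x2 = kg of ferromanganese, x3 = kg of stainless scrap.
Minimize 0.84x1 + 0.84x2 + 0.94x3 with:
  1x2 + 203x3 ≥ 403   (chromium)
  1x1 + 780x2 + 16x3 ≥ 1448   (manganese)
  x1, x2, x3 ≥ 0.
The cheapest feasible vertex uses only ferromanganese, stainless scrap; pure iron is not used. Binding constraints: chromium and manganese.
That vertex is x2 = 1.816, x3 = 1.976.
Cost = 0.84·1.816 + 0.94·1.976 = 3.3829.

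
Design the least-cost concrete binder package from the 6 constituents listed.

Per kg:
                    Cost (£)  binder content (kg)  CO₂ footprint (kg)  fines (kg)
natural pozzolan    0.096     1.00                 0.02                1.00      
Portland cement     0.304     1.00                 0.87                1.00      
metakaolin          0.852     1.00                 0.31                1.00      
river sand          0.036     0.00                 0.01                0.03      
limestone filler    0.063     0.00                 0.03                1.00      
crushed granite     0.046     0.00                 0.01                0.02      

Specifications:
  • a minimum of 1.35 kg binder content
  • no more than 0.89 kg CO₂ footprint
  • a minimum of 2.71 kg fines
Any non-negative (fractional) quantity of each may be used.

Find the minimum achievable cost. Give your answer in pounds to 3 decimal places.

£0.215

Let x1 = kg of natural pozzolan, x2 = kg of Portland cement, x3 = kg of metakaolin, x4 = kg of river sand, x5 = kg of limestone filler, x6 = kg of crushed granite.
Minimise 0.096x1 + 0.304x2 + 0.852x3 + 0.036x4 + 0.063x5 + 0.046x6 with:
  1x1 + 1x2 + 1x3 ≥ 1.35   (binder content)
  0.02x1 + 0.87x2 + 0.31x3 + 0.01x4 + 0.03x5 + 0.01x6 ≤ 0.89   (CO₂ footprint)
  1x1 + 1x2 + 1x3 + 0.03x4 + 1x5 + 0.02x6 ≥ 2.71   (fines)
  x1, x2, x3, x4, x5, x6 ≥ 0.
The minimum-cost mix takes nothing from Portland cement, metakaolin, river sand, crushed granite — only natural pozzolan, limestone filler. There the binder content and fines constraints are tight.
Solving gives x1 = 1.35, x5 = 1.36.
Total cost: 0.096·1.35 + 0.063·1.36 = 0.21528.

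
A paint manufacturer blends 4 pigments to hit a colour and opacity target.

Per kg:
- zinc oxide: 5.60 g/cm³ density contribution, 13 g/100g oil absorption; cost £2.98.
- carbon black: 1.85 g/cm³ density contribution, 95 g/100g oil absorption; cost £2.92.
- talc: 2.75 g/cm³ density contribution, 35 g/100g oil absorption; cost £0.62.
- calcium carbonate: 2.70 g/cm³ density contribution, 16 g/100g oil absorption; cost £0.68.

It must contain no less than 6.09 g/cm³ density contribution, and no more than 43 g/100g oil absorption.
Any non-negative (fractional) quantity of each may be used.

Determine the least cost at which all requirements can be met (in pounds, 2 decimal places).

£1.51

Let x1 = kg of zinc oxide, x2 = kg of carbon black, x3 = kg of talc, x4 = kg of calcium carbonate.
Minimize 2.98x1 + 2.92x2 + 0.62x3 + 0.68x4 with:
  5.6x1 + 1.85x2 + 2.75x3 + 2.7x4 ≥ 6.09   (density contribution)
  13x1 + 95x2 + 35x3 + 16x4 ≤ 43   (oil absorption)
  x1, x2, x3, x4 ≥ 0.
At the optimum only talc, calcium carbonate are positive (zinc oxide, carbon black = 0). The density contribution and oil absorption requirements are met with equality.
So talc = 0.3695 kg, calcium carbonate = 1.879 kg.
Cost = 0.62·0.3695 + 0.68·1.879 = 1.5068.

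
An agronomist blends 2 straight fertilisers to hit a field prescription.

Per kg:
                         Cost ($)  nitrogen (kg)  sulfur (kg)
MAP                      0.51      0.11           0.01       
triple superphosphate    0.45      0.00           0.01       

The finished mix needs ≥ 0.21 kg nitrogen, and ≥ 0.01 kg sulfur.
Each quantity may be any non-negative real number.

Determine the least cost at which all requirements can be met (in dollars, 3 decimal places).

Set it up as a linear program. Let x1 = kg of MAP, x2 = kg of triple superphosphate.
Minimize 0.51x1 + 0.45x2 subject to:
  0.11x1 ≥ 0.21   (nitrogen)
  0.01x1 + 0.01x2 ≥ 0.01   (sulfur)
  x1, x2 ≥ 0.
At the optimum only MAP is positive (triple superphosphate = 0). Binding constraint: nitrogen.
Solving gives x1 = 1.909.
Objective = 0.51·1.909 = 0.97359.

$0.974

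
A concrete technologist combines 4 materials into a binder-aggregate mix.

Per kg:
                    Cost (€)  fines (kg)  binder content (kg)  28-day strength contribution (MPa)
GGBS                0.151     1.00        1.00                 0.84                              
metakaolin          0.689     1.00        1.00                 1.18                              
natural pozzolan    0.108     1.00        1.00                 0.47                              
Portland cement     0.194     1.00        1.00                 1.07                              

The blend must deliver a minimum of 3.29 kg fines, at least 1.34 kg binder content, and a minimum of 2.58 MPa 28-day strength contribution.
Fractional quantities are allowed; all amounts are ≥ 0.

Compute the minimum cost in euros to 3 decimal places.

€0.475

Set it up as a linear program. Let x1 = kg of GGBS, x2 = kg of metakaolin, x3 = kg of natural pozzolan, x4 = kg of Portland cement.
min 0.151x1 + 0.689x2 + 0.108x3 + 0.194x4 subject to:
  1x1 + 1x2 + 1x3 + 1x4 ≥ 3.29   (fines)
  1x1 + 1x2 + 1x3 + 1x4 ≥ 1.34   (binder content)
  0.84x1 + 1.18x2 + 0.47x3 + 1.07x4 ≥ 2.58   (28-day strength contribution)
  x1, x2, x3, x4 ≥ 0.
At the optimum only GGBS, natural pozzolan are positive (metakaolin, Portland cement = 0). There the fines and 28-day strength contribution constraints are tight.
Optimal quantities: GGBS = 2.794 kg, natural pozzolan = 0.4962 kg.
Objective = 0.151·2.794 + 0.108·0.4962 = 0.47548.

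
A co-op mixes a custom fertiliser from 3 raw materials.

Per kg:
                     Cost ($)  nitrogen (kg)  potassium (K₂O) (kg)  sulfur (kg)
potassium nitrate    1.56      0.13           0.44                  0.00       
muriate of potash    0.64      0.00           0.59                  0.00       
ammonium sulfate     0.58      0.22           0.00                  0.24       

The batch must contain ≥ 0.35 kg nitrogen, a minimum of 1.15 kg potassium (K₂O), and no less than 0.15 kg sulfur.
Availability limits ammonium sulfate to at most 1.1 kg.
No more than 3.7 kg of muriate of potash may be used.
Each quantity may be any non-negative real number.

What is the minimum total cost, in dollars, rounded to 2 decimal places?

Let x1 = kg of potassium nitrate, x2 = kg of muriate of potash, x3 = kg of ammonium sulfate.
min 1.56x1 + 0.64x2 + 0.58x3 subject to:
  0.13x1 + 0.22x3 ≥ 0.35   (nitrogen)
  0.44x1 + 0.59x2 ≥ 1.15   (potassium (K₂O))
  0.24x3 ≥ 0.15   (sulfur)
  x3 ≤ 1.1
  x2 ≤ 3.7
  x1, x2, x3 ≥ 0.
All 3 inputs are positive at the optimum. There the nitrogen, potassium (K₂O), the ammonium sulfate cap constraints are tight.
Solving gives x1 = 0.83077, x2 = 1.3296, x3 = 1.1.
Objective = 1.56·0.83077 + 0.64·1.3296 + 0.58·1.1 = 2.7849.

$2.78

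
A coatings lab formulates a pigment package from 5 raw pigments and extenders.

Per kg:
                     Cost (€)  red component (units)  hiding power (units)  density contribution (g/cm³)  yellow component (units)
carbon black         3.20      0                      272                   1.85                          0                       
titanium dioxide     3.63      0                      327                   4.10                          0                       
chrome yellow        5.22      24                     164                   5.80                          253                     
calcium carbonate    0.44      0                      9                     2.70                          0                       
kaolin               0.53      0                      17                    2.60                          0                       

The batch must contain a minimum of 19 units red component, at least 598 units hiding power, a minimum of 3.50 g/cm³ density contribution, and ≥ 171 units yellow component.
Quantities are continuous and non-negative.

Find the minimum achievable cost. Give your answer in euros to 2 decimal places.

€9.33

Let x1 = kg of carbon black, x2 = kg of titanium dioxide, x3 = kg of chrome yellow, x4 = kg of calcium carbonate, x5 = kg of kaolin.
Minimize 3.2x1 + 3.63x2 + 5.22x3 + 0.44x4 + 0.53x5 with:
  24x3 ≥ 19   (red component)
  272x1 + 327x2 + 164x3 + 9x4 + 17x5 ≥ 598   (hiding power)
  1.85x1 + 4.1x2 + 5.8x3 + 2.7x4 + 2.6x5 ≥ 3.5   (density contribution)
  253x3 ≥ 171   (yellow component)
  x1, x2, x3, x4, x5 ≥ 0.
The minimum-cost mix takes nothing from carbon black, calcium carbonate, kaolin — only titanium dioxide, chrome yellow. The red component and hiding power requirements are met with equality.
That vertex is x2 = 1.432, x3 = 0.7917.
Objective = 3.63·1.432 + 5.22·0.7917 = 9.3308.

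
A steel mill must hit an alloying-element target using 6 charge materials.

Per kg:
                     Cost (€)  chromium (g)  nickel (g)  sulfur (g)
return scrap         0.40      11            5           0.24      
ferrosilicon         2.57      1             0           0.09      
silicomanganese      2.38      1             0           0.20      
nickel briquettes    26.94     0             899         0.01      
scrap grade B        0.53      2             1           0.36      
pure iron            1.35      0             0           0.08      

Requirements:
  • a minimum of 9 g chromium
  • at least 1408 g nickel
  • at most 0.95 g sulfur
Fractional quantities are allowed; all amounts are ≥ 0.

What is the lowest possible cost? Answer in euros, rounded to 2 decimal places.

Set it up as a linear program. Let x1 = kg of return scrap, x2 = kg of ferrosilicon, x3 = kg of silicomanganese, x4 = kg of nickel briquettes, x5 = kg of scrap grade B, x6 = kg of pure iron.
Minimize 0.4x1 + 2.57x2 + 2.38x3 + 26.94x4 + 0.53x5 + 1.35x6 with:
  11x1 + 1x2 + 1x3 + 2x5 ≥ 9   (chromium)
  5x1 + 899x4 + 1x5 ≥ 1408   (nickel)
  0.24x1 + 0.09x2 + 0.2x3 + 0.01x4 + 0.36x5 + 0.08x6 ≤ 0.95   (sulfur)
  x1, x2, x3, x4, x5, x6 ≥ 0.
The minimum-cost mix takes nothing from ferrosilicon, silicomanganese, scrap grade B, pure iron — only return scrap, nickel briquettes. The chromium and nickel requirements are met with equality.
So return scrap = 0.81818 kg, nickel briquettes = 1.5616 kg.
Total cost: 0.4·0.81818 + 26.94·1.5616 = 42.3968.

€42.40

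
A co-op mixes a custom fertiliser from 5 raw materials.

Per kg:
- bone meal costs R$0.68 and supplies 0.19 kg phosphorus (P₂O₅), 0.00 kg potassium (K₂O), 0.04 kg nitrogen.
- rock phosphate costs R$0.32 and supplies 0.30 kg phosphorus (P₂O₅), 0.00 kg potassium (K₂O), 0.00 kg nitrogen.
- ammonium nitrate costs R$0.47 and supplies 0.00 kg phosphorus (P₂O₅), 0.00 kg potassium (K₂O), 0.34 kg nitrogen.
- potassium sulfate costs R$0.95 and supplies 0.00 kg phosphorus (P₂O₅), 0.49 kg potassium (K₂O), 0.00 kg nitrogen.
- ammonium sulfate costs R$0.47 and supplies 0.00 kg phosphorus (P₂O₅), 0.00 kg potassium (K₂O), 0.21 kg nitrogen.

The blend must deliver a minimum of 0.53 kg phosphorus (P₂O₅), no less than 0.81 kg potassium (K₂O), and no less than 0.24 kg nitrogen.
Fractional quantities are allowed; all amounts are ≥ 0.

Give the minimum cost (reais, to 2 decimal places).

Treat it as an LP. Let x1 = kg of bone meal, x2 = kg of rock phosphate, x3 = kg of ammonium nitrate, x4 = kg of potassium sulfate, x5 = kg of ammonium sulfate.
Minimise 0.68x1 + 0.32x2 + 0.47x3 + 0.95x4 + 0.47x5 subject to:
  0.19x1 + 0.3x2 ≥ 0.53   (phosphorus (P₂O₅))
  0.49x4 ≥ 0.81   (potassium (K₂O))
  0.04x1 + 0.34x3 + 0.21x5 ≥ 0.24   (nitrogen)
  x1, x2, x3, x4, x5 ≥ 0.
The minimum-cost mix takes nothing from bone meal, ammonium sulfate — only rock phosphate, ammonium nitrate, potassium sulfate. The phosphorus (P₂O₅), potassium (K₂O), nitrogen requirements are met with equality.
Optimal quantities: rock phosphate = 1.767 kg, ammonium nitrate = 0.7059 kg, potassium sulfate = 1.653 kg.
Cost = 0.32·1.767 + 0.47·0.7059 + 0.95·1.653 = 2.4676.

R$2.47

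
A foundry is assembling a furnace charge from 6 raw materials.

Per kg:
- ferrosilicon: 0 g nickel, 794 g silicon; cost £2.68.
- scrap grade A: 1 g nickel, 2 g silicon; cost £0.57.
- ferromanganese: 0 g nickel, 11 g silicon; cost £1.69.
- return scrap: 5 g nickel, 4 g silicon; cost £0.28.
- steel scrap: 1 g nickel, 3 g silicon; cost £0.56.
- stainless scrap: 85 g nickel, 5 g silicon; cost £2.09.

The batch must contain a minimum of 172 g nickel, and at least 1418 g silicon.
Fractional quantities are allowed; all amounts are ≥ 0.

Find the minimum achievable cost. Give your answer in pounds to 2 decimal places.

Let x1 = kg of ferrosilicon, x2 = kg of scrap grade A, x3 = kg of ferromanganese, x4 = kg of return scrap, x5 = kg of steel scrap, x6 = kg of stainless scrap.
Minimise 2.68x1 + 0.57x2 + 1.69x3 + 0.28x4 + 0.56x5 + 2.09x6 with:
  1x2 + 5x4 + 1x5 + 85x6 ≥ 172   (nickel)
  794x1 + 2x2 + 11x3 + 4x4 + 3x5 + 5x6 ≥ 1418   (silicon)
  x1, x2, x3, x4, x5, x6 ≥ 0.
The optimal basis is {ferrosilicon, stainless scrap}; scrap grade A, ferromanganese, return scrap, steel scrap drop out. The nickel and silicon requirements are met with equality.
Optimal quantities: ferrosilicon = 1.773 kg, stainless scrap = 2.024 kg.
Cost = 2.68·1.773 + 2.09·2.024 = 8.9818.

£8.98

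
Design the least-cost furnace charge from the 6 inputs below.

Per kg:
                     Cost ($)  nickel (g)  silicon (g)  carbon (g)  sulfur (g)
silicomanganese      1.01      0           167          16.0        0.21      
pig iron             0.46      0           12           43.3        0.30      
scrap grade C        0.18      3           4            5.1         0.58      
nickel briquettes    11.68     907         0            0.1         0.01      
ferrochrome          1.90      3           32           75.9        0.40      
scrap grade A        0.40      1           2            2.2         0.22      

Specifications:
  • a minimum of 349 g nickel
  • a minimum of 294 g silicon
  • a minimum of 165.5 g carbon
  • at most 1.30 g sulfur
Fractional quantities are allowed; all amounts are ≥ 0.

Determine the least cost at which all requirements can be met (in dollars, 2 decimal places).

Treat it as an LP. Let x1 = kg of silicomanganese, x2 = kg of pig iron, x3 = kg of scrap grade C, x4 = kg of nickel briquettes, x5 = kg of ferrochrome, x6 = kg of scrap grade A.
min 1.01x1 + 0.46x2 + 0.18x3 + 11.68x4 + 1.9x5 + 0.4x6 s.t.:
  3x3 + 907x4 + 3x5 + 1x6 ≥ 349   (nickel)
  167x1 + 12x2 + 4x3 + 32x5 + 2x6 ≥ 294   (silicon)
  16x1 + 43.3x2 + 5.1x3 + 0.1x4 + 75.9x5 + 2.2x6 ≥ 165.5   (carbon)
  0.21x1 + 0.3x2 + 0.58x3 + 0.01x4 + 0.4x5 + 0.22x6 ≤ 1.3   (sulfur)
  x1, x2, x3, x4, x5, x6 ≥ 0.
The minimum-cost mix takes nothing from scrap grade C, scrap grade A — only silicomanganese, pig iron, nickel briquettes, ferrochrome. The nickel, silicon, carbon, sulfur requirements are met with equality.
Optimal quantities: silicomanganese = 1.526 kg, pig iron = 3.237 kg, nickel briquettes = 0.3847 kg, ferrochrome = 0.01185 kg.
Hence cost = 1.01·1.526 + 0.46·3.237 + 11.68·0.3847 + 1.9·0.01185 = $7.5461.

$7.55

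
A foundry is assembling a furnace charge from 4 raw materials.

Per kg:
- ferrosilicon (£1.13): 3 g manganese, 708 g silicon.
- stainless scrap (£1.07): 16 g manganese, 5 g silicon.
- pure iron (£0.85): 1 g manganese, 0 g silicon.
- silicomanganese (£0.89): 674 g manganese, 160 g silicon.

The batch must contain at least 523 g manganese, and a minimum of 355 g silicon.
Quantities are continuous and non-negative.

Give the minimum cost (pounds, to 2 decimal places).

Set it up as a linear program. Let x1 = kg of ferrosilicon, x2 = kg of stainless scrap, x3 = kg of pure iron, x4 = kg of silicomanganese.
Minimize 1.13x1 + 1.07x2 + 0.85x3 + 0.89x4 with:
  3x1 + 16x2 + 1x3 + 674x4 ≥ 523   (manganese)
  708x1 + 5x2 + 160x4 ≥ 355   (silicon)
  x1, x2, x3, x4 ≥ 0.
The optimal basis is {ferrosilicon, silicomanganese}; stainless scrap, pure iron drop out. The manganese and silicon requirements are met with equality.
That vertex is x1 = 0.3264, x4 = 0.7745.
Cost = 1.13·0.3264 + 0.89·0.7745 = 1.0581.

£1.06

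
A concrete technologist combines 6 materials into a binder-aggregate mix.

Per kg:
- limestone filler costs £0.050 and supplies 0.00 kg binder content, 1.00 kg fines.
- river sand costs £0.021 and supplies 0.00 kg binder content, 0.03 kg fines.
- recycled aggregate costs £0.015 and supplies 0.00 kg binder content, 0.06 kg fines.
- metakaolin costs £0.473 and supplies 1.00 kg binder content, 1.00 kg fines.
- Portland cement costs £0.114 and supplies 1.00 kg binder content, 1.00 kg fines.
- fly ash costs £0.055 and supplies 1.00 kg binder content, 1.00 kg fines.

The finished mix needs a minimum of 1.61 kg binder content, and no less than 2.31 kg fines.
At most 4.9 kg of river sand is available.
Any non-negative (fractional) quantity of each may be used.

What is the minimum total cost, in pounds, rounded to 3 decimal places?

Treat it as an LP. Let x1 = kg of limestone filler, x2 = kg of river sand, x3 = kg of recycled aggregate, x4 = kg of metakaolin, x5 = kg of Portland cement, x6 = kg of fly ash.
Minimise 0.05x1 + 0.021x2 + 0.015x3 + 0.473x4 + 0.114x5 + 0.055x6 subject to:
  1x4 + 1x5 + 1x6 ≥ 1.61   (binder content)
  1x1 + 0.03x2 + 0.06x3 + 1x4 + 1x5 + 1x6 ≥ 2.31   (fines)
  x2 ≤ 4.9
  x1, x2, x3, x4, x5, x6 ≥ 0.
The cheapest feasible vertex uses only limestone filler, fly ash; river sand, recycled aggregate, metakaolin, Portland cement are not used. There the binder content and fines constraints are tight.
So limestone filler = 0.7 kg, fly ash = 1.61 kg.
Total cost: 0.05·0.7 + 0.055·1.61 = 0.12355.

£0.124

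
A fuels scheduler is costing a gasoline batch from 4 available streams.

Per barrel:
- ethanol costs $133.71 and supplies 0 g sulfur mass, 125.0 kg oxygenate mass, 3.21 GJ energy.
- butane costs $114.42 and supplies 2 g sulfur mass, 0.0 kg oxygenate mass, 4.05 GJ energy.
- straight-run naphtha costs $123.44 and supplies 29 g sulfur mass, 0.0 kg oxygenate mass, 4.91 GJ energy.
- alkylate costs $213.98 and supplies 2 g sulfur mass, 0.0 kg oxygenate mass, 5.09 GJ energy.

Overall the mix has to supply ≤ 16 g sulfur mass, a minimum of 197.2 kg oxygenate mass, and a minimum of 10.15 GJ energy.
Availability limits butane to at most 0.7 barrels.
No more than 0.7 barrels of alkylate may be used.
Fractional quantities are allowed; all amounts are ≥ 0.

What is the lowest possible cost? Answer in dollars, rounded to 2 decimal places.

Treat it as an LP. Let x1 = barrels of ethanol, x2 = barrels of butane, x3 = barrels of straight-run naphtha, x4 = barrels of alkylate.
Minimise 133.71x1 + 114.42x2 + 123.44x3 + 213.98x4 with:
  2x2 + 29x3 + 2x4 ≤ 16   (sulfur mass)
  125x1 ≥ 197.2   (oxygenate mass)
  3.21x1 + 4.05x2 + 4.91x3 + 5.09x4 ≥ 10.15   (energy)
  x2 ≤ 0.7
  x4 ≤ 0.7
  x1, x2, x3, x4 ≥ 0.
The minimum-cost mix takes nothing from alkylate — only ethanol, butane, straight-run naphtha. Binding constraints: sulfur mass, oxygenate mass, energy.
So ethanol = 1.5776 barrels, butane = 0.64045 barrels, straight-run naphtha = 0.50756 barrels.
Objective = 133.71·1.5776 + 114.42·0.64045 + 123.44·0.50756 = 346.8744.

$346.87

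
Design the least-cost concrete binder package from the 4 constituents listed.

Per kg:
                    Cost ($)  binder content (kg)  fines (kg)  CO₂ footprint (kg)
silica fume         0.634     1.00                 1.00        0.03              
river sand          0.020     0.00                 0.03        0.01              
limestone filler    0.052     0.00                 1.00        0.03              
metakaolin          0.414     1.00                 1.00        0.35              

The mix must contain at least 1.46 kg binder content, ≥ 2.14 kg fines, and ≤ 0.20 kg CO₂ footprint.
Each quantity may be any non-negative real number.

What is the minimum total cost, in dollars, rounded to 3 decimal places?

$0.868

Let x1 = kg of silica fume, x2 = kg of river sand, x3 = kg of limestone filler, x4 = kg of metakaolin.
Minimize 0.634x1 + 0.02x2 + 0.052x3 + 0.414x4 subject to:
  1x1 + 1x4 ≥ 1.46   (binder content)
  1x1 + 0.03x2 + 1x3 + 1x4 ≥ 2.14   (fines)
  0.03x1 + 0.01x2 + 0.03x3 + 0.35x4 ≤ 0.2   (CO₂ footprint)
  x1, x2, x3, x4 ≥ 0.
At the optimum only silica fume, limestone filler, metakaolin are positive (river sand = 0). Binding constraints: binder content, fines, CO₂ footprint.
Optimal quantities: silica fume = 1.036 kg, limestone filler = 0.68 kg, metakaolin = 0.4244 kg.
Objective = 0.634·1.036 + 0.052·0.68 + 0.414·0.4244 = 0.86789.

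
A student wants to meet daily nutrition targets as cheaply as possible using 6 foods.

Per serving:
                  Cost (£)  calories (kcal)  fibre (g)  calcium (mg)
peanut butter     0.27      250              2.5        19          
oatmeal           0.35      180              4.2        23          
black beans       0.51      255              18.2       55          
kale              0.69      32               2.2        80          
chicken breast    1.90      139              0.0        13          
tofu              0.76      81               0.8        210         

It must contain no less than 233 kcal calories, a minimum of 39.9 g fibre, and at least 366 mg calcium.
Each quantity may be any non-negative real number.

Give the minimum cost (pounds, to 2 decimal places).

£1.99

Treat it as an LP. Let x1 = servings of peanut butter, x2 = servings of oatmeal, x3 = servings of black beans, x4 = servings of kale, x5 = servings of chicken breast, x6 = servings of tofu.
Minimise 0.27x1 + 0.35x2 + 0.51x3 + 0.69x4 + 1.9x5 + 0.76x6 with:
  250x1 + 180x2 + 255x3 + 32x4 + 139x5 + 81x6 ≥ 233   (calories)
  2.5x1 + 4.2x2 + 18.2x3 + 2.2x4 + 0.8x6 ≥ 39.9   (fibre)
  19x1 + 23x2 + 55x3 + 80x4 + 13x5 + 210x6 ≥ 366   (calcium)
  x1, x2, x3, x4, x5, x6 ≥ 0.
At the optimum only black beans, tofu are positive (peanut butter, oatmeal, kale, chicken breast = 0). Binding constraints: fibre and calcium.
Optimal quantities: black beans = 2.14 servings, tofu = 1.182 servings.
Hence cost = 0.51·2.14 + 0.76·1.182 = £1.9897.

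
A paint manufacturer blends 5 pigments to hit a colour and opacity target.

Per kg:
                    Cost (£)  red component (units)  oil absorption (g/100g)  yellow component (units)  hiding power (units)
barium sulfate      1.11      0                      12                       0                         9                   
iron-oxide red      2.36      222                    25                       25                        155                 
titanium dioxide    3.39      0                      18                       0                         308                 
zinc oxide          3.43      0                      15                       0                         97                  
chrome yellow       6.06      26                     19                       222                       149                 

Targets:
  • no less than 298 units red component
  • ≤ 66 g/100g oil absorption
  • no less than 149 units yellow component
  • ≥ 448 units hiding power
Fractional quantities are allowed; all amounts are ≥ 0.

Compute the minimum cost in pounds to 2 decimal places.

Let x1 = kg of barium sulfate, x2 = kg of iron-oxide red, x3 = kg of titanium dioxide, x4 = kg of zinc oxide, x5 = kg of chrome yellow.
Minimize 1.11x1 + 2.36x2 + 3.39x3 + 3.43x4 + 6.06x5 s.t.:
  222x2 + 26x5 ≥ 298   (red component)
  12x1 + 25x2 + 18x3 + 15x4 + 19x5 ≤ 66   (oil absorption)
  25x2 + 222x5 ≥ 149   (yellow component)
  9x1 + 155x2 + 308x3 + 97x4 + 149x5 ≥ 448   (hiding power)
  x1, x2, x3, x4, x5 ≥ 0.
The cheapest feasible vertex uses only iron-oxide red, titanium dioxide, chrome yellow; barium sulfate, zinc oxide are not used. The red component, yellow component, hiding power requirements are met with equality.
So iron-oxide red = 1.281 kg, titanium dioxide = 0.5552 kg, chrome yellow = 0.527 kg.
Cost = 2.36·1.281 + 3.39·0.5552 + 6.06·0.527 = 8.0989.

£8.10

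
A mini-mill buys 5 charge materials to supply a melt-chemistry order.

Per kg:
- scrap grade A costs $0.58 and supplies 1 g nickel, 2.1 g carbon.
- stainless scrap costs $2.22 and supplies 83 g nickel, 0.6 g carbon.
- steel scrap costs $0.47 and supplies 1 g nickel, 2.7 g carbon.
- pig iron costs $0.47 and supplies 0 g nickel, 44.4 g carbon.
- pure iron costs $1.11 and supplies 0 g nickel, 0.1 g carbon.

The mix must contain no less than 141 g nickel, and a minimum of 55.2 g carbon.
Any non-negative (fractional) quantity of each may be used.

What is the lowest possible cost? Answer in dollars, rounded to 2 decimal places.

Treat it as an LP. Let x1 = kg of scrap grade A, x2 = kg of stainless scrap, x3 = kg of steel scrap, x4 = kg of pig iron, x5 = kg of pure iron.
Minimise 0.58x1 + 2.22x2 + 0.47x3 + 0.47x4 + 1.11x5 with:
  1x1 + 83x2 + 1x3 ≥ 141   (nickel)
  2.1x1 + 0.6x2 + 2.7x3 + 44.4x4 + 0.1x5 ≥ 55.2   (carbon)
  x1, x2, x3, x4, x5 ≥ 0.
The optimal basis is {stainless scrap, pig iron}; scrap grade A, steel scrap, pure iron drop out. The nickel and carbon requirements are met with equality.
So stainless scrap = 1.6988 kg, pig iron = 1.2203 kg.
Cost = 2.22·1.6988 + 0.47·1.2203 = 4.3449.

$4.34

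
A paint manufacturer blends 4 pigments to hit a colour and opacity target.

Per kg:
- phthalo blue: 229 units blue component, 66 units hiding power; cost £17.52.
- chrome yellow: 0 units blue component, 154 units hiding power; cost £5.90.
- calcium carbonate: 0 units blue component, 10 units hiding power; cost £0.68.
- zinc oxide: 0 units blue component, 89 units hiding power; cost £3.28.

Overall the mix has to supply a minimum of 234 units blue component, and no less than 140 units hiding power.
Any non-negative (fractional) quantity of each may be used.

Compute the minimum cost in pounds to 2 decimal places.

Let x1 = kg of phthalo blue, x2 = kg of chrome yellow, x3 = kg of calcium carbonate, x4 = kg of zinc oxide.
Minimise 17.52x1 + 5.9x2 + 0.68x3 + 3.28x4 s.t.:
  229x1 ≥ 234   (blue component)
  66x1 + 154x2 + 10x3 + 89x4 ≥ 140   (hiding power)
  x1, x2, x3, x4 ≥ 0.
The cheapest feasible vertex uses only phthalo blue, zinc oxide; chrome yellow, calcium carbonate are not used. The blue component and hiding power requirements are met with equality.
Solving gives x1 = 1.022, x4 = 0.8153.
Total cost: 17.52·1.022 + 3.28·0.8153 = 20.5796.

£20.58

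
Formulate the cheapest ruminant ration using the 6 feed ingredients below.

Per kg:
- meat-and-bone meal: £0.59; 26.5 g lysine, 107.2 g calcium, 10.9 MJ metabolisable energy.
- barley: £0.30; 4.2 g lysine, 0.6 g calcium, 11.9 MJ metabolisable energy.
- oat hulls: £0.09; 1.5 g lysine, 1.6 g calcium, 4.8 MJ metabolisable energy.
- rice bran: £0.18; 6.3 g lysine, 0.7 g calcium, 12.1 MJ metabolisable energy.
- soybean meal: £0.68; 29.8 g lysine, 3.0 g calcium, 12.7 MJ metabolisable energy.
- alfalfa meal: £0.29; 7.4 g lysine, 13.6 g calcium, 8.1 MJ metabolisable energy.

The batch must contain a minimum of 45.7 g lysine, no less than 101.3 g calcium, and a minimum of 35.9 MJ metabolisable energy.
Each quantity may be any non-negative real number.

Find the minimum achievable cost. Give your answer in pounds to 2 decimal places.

£1.09

Let x1 = kg of meat-and-bone meal, x2 = kg of barley, x3 = kg of oat hulls, x4 = kg of rice bran, x5 = kg of soybean meal, x6 = kg of alfalfa meal.
Minimize 0.59x1 + 0.3x2 + 0.09x3 + 0.18x4 + 0.68x5 + 0.29x6 s.t.:
  26.5x1 + 4.2x2 + 1.5x3 + 6.3x4 + 29.8x5 + 7.4x6 ≥ 45.7   (lysine)
  107.2x1 + 0.6x2 + 1.6x3 + 0.7x4 + 3x5 + 13.6x6 ≥ 101.3   (calcium)
  10.9x1 + 11.9x2 + 4.8x3 + 12.1x4 + 12.7x5 + 8.1x6 ≥ 35.9   (metabolisable energy)
  x1, x2, x3, x4, x5, x6 ≥ 0.
The cheapest feasible vertex uses only meat-and-bone meal, rice bran; barley, oat hulls, soybean meal, alfalfa meal are not used. There the lysine and metabolisable energy constraints are tight.
Solving gives x1 = 1.297, x4 = 1.799.
Total cost: 0.59·1.297 + 0.18·1.799 = 1.0891.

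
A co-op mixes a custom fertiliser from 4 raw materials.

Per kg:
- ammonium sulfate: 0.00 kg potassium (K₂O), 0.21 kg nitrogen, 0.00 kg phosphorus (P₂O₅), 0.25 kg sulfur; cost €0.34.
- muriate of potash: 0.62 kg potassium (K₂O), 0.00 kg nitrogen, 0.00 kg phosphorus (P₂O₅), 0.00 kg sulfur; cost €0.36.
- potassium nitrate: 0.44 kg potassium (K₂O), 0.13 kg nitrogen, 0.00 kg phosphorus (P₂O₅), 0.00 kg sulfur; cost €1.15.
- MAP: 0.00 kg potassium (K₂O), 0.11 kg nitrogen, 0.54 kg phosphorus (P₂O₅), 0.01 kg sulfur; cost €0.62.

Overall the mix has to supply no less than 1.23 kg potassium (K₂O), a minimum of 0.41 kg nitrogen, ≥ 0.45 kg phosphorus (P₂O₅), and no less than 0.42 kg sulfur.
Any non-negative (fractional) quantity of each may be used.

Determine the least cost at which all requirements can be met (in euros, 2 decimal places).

€1.79

Let x1 = kg of ammonium sulfate, x2 = kg of muriate of potash, x3 = kg of potassium nitrate, x4 = kg of MAP.
Minimise 0.34x1 + 0.36x2 + 1.15x3 + 0.62x4 s.t.:
  0.62x2 + 0.44x3 ≥ 1.23   (potassium (K₂O))
  0.21x1 + 0.13x3 + 0.11x4 ≥ 0.41   (nitrogen)
  0.54x4 ≥ 0.45   (phosphorus (P₂O₅))
  0.25x1 + 0.01x4 ≥ 0.42   (sulfur)
  x1, x2, x3, x4 ≥ 0.
The cheapest feasible vertex uses only ammonium sulfate, muriate of potash, MAP; potassium nitrate is not used. Binding constraints: potassium (K₂O), phosphorus (P₂O₅), sulfur.
Solving gives x1 = 1.647, x2 = 1.984, x4 = 0.8333.
Cost = 0.34·1.647 + 0.36·1.984 + 0.62·0.8333 = 1.7909.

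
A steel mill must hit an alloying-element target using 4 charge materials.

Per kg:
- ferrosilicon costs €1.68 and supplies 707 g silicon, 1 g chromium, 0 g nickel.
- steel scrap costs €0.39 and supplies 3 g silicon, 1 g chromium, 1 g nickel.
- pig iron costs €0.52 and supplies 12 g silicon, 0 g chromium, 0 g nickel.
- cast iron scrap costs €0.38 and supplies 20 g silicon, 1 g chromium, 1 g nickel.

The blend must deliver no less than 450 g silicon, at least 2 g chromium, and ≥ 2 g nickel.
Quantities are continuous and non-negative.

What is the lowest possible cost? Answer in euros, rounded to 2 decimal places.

Let x1 = kg of ferrosilicon, x2 = kg of steel scrap, x3 = kg of pig iron, x4 = kg of cast iron scrap.
Minimize 1.68x1 + 0.39x2 + 0.52x3 + 0.38x4 with:
  707x1 + 3x2 + 12x3 + 20x4 ≥ 450   (silicon)
  1x1 + 1x2 + 1x4 ≥ 2   (chromium)
  1x2 + 1x4 ≥ 2   (nickel)
  x1, x2, x3, x4 ≥ 0.
The minimum-cost mix takes nothing from steel scrap, pig iron — only ferrosilicon, cast iron scrap. There the silicon and nickel constraints are tight.
That vertex is x1 = 0.5799, x4 = 2.
Cost = 1.68·0.5799 + 0.38·2 = 1.7342.

€1.73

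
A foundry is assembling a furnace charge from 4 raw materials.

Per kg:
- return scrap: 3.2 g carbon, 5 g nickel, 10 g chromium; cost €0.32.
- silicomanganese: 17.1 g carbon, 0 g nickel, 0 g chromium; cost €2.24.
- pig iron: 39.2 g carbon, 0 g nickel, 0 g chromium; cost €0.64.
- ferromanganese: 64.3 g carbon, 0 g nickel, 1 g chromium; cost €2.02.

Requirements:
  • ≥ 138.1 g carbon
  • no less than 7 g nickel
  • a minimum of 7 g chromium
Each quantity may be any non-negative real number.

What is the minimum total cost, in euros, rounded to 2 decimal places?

Let x1 = kg of return scrap, x2 = kg of silicomanganese, x3 = kg of pig iron, x4 = kg of ferromanganese.
min 0.32x1 + 2.24x2 + 0.64x3 + 2.02x4 with:
  3.2x1 + 17.1x2 + 39.2x3 + 64.3x4 ≥ 138.1   (carbon)
  5x1 ≥ 7   (nickel)
  10x1 + 1x4 ≥ 7   (chromium)
  x1, x2, x3, x4 ≥ 0.
The minimum-cost mix takes nothing from silicomanganese, ferromanganese — only return scrap, pig iron. Binding constraints: carbon and nickel.
Solving gives x1 = 1.4, x3 = 3.409.
Objective = 0.32·1.4 + 0.64·3.409 = 2.6298.

€2.63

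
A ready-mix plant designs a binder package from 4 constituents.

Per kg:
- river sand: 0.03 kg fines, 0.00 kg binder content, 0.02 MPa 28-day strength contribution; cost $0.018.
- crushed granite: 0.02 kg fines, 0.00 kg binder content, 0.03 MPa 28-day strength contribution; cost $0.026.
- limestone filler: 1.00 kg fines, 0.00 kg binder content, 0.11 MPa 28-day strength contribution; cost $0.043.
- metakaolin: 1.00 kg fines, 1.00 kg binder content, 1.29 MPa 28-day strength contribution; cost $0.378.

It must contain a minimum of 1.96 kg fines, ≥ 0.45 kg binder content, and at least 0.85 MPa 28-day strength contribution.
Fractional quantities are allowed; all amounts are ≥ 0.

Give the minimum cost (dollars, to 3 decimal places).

This is a linear program. Let x1 = kg of river sand, x2 = kg of crushed granite, x3 = kg of limestone filler, x4 = kg of metakaolin.
Minimize 0.018x1 + 0.026x2 + 0.043x3 + 0.378x4 s.t.:
  0.03x1 + 0.02x2 + 1x3 + 1x4 ≥ 1.96   (fines)
  1x4 ≥ 0.45   (binder content)
  0.02x1 + 0.03x2 + 0.11x3 + 1.29x4 ≥ 0.85   (28-day strength contribution)
  x1, x2, x3, x4 ≥ 0.
The cheapest feasible vertex uses only limestone filler, metakaolin; river sand, crushed granite are not used. Binding constraints: fines and 28-day strength contribution.
That vertex is x3 = 1.422, x4 = 0.5376.
Cost = 0.043·1.422 + 0.378·0.5376 = 0.26436.

$0.264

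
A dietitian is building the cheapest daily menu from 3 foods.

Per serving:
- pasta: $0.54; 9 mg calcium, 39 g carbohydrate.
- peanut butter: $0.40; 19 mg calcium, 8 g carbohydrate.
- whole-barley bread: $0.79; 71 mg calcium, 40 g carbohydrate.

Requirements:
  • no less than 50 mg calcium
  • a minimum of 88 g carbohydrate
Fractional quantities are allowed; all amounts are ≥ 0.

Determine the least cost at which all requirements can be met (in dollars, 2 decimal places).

This is a linear program. Let x1 = servings of pasta, x2 = servings of peanut butter, x3 = servings of whole-barley bread.
min 0.54x1 + 0.4x2 + 0.79x3 with:
  9x1 + 19x2 + 71x3 ≥ 50   (calcium)
  39x1 + 8x2 + 40x3 ≥ 88   (carbohydrate)
  x1, x2, x3 ≥ 0.
The cheapest feasible vertex uses only pasta, whole-barley bread; peanut butter is not used. The calcium and carbohydrate requirements are met with equality.
Solving gives x1 = 1.763, x3 = 0.4807.
Hence cost = 0.54·1.763 + 0.79·0.4807 = $1.3318.

$1.33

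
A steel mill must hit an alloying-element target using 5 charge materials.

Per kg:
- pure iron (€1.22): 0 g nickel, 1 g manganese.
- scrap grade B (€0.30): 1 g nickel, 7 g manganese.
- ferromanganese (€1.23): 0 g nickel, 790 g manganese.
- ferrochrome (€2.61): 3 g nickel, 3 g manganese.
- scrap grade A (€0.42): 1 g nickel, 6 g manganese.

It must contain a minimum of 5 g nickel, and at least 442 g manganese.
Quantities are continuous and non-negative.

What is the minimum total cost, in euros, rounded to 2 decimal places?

Let x1 = kg of pure iron, x2 = kg of scrap grade B, x3 = kg of ferromanganese, x4 = kg of ferrochrome, x5 = kg of scrap grade A.
Minimize 1.22x1 + 0.3x2 + 1.23x3 + 2.61x4 + 0.42x5 with:
  1x2 + 3x4 + 1x5 ≥ 5   (nickel)
  1x1 + 7x2 + 790x3 + 3x4 + 6x5 ≥ 442   (manganese)
  x1, x2, x3, x4, x5 ≥ 0.
At the optimum only scrap grade B, ferromanganese are positive (pure iron, ferrochrome, scrap grade A = 0). The nickel and manganese requirements are met with equality.
Optimal quantities: scrap grade B = 5 kg, ferromanganese = 0.5152 kg.
Objective = 0.3·5 + 1.23·0.5152 = 2.1337.

€2.13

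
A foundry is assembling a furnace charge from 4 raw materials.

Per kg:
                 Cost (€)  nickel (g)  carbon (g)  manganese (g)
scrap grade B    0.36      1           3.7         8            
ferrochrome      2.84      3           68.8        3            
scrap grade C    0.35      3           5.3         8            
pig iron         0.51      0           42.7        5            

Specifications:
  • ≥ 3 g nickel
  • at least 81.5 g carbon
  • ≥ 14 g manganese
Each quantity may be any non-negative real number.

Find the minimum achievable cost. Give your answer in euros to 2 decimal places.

Let x1 = kg of scrap grade B, x2 = kg of ferrochrome, x3 = kg of scrap grade C, x4 = kg of pig iron.
Minimise 0.36x1 + 2.84x2 + 0.35x3 + 0.51x4 s.t.:
  1x1 + 3x2 + 3x3 ≥ 3   (nickel)
  3.7x1 + 68.8x2 + 5.3x3 + 42.7x4 ≥ 81.5   (carbon)
  8x1 + 3x2 + 8x3 + 5x4 ≥ 14   (manganese)
  x1, x2, x3, x4 ≥ 0.
At the optimum only scrap grade C, pig iron are positive (scrap grade B, ferrochrome = 0). There the nickel and carbon constraints are tight.
So scrap grade C = 1 kg, pig iron = 1.785 kg.
Hence cost = 0.35·1 + 0.51·1.785 = €1.2604.

€1.26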